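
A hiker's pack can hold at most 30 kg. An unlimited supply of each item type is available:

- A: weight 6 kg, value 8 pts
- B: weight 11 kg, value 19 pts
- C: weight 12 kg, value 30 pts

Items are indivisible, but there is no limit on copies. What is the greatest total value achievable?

Best value-per-unit is C at 30/12; filling with it alone gives 2×30 = 60.
Optimal mix: 1×A + 2×C → weight 30, value 68.

68 pts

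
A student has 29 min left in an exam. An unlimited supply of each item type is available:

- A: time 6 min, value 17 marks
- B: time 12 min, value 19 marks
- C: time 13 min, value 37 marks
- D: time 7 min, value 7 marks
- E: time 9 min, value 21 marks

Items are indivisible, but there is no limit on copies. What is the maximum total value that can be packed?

75 marks

Best value-per-unit is C at 37/13; filling with it alone gives 2×37 = 74.
Optimal mix: 1×A + 1×C + 1×E → time 28, value 75.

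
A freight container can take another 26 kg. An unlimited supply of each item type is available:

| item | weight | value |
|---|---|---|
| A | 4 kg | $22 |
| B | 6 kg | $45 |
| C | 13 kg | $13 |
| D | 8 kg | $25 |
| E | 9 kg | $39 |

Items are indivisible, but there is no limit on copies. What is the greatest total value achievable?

$180

Best value-per-unit is B at 45/6, and filling with it alone uses weight 4×6=24. No mix of the others beats 4×45 = 180.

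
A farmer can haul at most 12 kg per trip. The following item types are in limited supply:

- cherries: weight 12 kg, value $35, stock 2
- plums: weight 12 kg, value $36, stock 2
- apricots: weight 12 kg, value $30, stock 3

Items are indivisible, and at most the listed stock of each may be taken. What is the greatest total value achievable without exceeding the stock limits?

$36

Best selections within weight 12 and stock limits:
- 1×plums: weight 12, value 36
- 1×cherries: weight 12, value 35
- 1×apricots: weight 12, value 30
Best: $36.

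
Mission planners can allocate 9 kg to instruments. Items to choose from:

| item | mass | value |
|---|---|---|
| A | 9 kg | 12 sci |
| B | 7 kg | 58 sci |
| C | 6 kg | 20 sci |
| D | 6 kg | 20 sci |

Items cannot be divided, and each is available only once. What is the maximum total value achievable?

58 sci

Check high-value combinations within 9 kg:
- B: mass 7, value 58
- C: mass 6, value 20
- D: mass 6, value 20
- A: mass 9, value 12
Best: 58 sci.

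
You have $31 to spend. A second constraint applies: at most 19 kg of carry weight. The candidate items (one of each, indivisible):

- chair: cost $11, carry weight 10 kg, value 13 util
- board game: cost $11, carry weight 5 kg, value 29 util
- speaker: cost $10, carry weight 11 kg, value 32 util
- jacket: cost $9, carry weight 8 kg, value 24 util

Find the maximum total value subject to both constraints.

61 util

Feasible sets respecting both limits:
- board game+speaker: cost 21, carry weight 16, value 61
- speaker+jacket: cost 19, carry weight 19, value 56
- board game+jacket: cost 20, carry weight 13, value 53
Best: 61 util.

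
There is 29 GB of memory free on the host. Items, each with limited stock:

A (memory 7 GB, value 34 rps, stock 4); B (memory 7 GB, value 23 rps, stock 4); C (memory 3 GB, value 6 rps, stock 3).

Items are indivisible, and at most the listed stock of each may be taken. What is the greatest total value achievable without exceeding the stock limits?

Top feasible selections:
- 4×A: memory 28, value 136
- 3×A + 1×B: memory 28, value 125
Best: 136 rps.

136 rps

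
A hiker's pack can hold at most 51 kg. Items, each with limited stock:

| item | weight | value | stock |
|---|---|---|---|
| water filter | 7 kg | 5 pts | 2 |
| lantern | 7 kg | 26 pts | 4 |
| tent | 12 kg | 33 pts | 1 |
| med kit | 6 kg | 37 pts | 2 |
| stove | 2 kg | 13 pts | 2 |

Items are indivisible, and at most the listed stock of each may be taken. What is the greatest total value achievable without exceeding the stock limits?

Top feasible selections:
- 3×lantern + 1×tent + 2×med kit + 2×stove: weight 49, value 211
- 1×water filter + 4×lantern + 2×med kit + 2×stove: weight 51, value 209
- 4×lantern + 2×med kit + 2×stove: weight 44, value 204
- 4×lantern + 1×tent + 1×med kit + 2×stove: weight 50, value 200
Best: 211 pts.

211 pts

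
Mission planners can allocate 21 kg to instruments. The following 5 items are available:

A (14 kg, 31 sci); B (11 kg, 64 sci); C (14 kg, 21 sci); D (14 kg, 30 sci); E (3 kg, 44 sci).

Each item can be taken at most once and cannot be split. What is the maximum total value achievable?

Check high-value combinations within 21 kg:
- B+E: mass 11+3=14, value 64+44=108
- A+E: mass 14+3=17, value 31+44=75
- D+E: mass 14+3=17, value 30+44=74
- C+E: mass 14+3=17, value 21+44=65
- B: mass 11, value 64
Best: 108 sci.

108 sci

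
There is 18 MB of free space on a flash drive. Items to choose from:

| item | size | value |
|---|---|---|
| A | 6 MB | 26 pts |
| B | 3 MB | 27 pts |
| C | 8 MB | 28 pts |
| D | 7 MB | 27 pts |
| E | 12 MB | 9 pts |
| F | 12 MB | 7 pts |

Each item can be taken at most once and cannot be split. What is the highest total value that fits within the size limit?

82 pts

Check high-value combinations within 18 MB:
- B+C+D: size 3+8+7=18, value 27+28+27=82
- A+B+C: size 6+3+8=17, value 26+27+28=81
- A+B+D: size 6+3+7=16, value 26+27+27=80
- B+C: size 3+8=11, value 27+28=55
Best: 82 pts.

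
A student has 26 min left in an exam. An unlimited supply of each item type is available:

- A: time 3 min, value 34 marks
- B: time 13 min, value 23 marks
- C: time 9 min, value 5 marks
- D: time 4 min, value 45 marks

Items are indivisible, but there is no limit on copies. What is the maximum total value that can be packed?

Best value-per-unit is A at 34/3; filling with it alone gives 8×34 = 272.
Optimal mix: 6×A + 2×D → time 26, value 294.

294 marks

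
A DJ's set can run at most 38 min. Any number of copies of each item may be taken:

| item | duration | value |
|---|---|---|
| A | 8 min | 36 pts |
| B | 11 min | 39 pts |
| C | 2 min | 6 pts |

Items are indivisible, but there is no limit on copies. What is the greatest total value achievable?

Best value-per-unit is A at 36/8; filling with it alone gives 4×36 = 144.
Optimal mix: 4×A + 3×C → duration 38, value 162.

162 pts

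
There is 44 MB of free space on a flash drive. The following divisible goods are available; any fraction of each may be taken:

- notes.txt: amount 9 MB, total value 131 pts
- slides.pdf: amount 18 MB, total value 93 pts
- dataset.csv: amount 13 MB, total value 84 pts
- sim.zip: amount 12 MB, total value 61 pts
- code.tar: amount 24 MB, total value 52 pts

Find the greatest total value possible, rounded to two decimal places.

Take in order of value per unit:
- notes.txt (131/9 per unit): all 9 → value 131, running total 131.00
- dataset.csv (84/13 per unit): all 13 → value 84, running total 215.00
- slides.pdf (93/18 per unit): all 18 → value 93, running total 308.00
- sim.zip (61/12 per unit): 4 of 12 → value 4×61/12 = 20.3333, running total 328.33
Total 328.33.

328.33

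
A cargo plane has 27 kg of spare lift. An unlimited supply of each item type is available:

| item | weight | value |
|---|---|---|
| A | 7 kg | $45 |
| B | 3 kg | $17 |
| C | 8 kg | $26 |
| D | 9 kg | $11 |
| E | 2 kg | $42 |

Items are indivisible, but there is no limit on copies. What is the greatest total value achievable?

Best value-per-unit is E at 42/2, and filling with it alone uses weight 13×2=26. No mix of the others beats 13×42 = 546.

$546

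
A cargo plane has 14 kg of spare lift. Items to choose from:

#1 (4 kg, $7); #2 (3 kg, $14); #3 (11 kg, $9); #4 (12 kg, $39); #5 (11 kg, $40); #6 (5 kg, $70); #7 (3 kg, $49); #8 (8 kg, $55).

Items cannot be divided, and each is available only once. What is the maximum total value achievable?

Check high-value combinations within 14 kg:
- #2+#6+#7: weight 3+5+3=11, value 14+70+49=133
- #1+#6+#7: weight 4+5+3=12, value 7+70+49=126
- #6+#8: weight 5+8=13, value 70+55=125
- #6+#7: weight 5+3=8, value 70+49=119
Best: $133.

$133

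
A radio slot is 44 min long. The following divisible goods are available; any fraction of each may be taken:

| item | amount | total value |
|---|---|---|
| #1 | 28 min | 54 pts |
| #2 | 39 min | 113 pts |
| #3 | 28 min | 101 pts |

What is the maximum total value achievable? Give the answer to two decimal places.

147.36

Take in order of value per unit:
- #3 (101/28 per unit): all 28 → value 101, running total 101.00
- #2 (113/39 per unit): 16 of 39 → value 16×113/39 = 46.3590, running total 147.36
Total 147.36.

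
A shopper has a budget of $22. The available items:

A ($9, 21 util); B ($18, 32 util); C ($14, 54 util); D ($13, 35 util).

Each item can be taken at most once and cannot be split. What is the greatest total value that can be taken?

56 util

This is a 0/1 knapsack; check combinations near the capacity.
- A+D: cost 9+13=22, value 21+35=56
- C: cost 14, value 54
- D: cost 13, value 35
- B: cost 18, value 32
- A: cost 9, value 21
Best: 56 util.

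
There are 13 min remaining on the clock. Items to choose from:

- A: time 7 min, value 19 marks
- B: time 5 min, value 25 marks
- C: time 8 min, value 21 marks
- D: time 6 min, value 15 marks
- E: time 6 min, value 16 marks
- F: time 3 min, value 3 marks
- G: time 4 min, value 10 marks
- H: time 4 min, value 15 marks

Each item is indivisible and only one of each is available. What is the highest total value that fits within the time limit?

50 marks

Check high-value combinations within 13 min:
- B+G+H: time 5+4+4=13, value 25+10+15=50
- B+C: time 5+8=13, value 25+21=46
- A+B: time 7+5=12, value 19+25=44
- B+F+H: time 5+3+4=12, value 25+3+15=43
Best: 50 marks.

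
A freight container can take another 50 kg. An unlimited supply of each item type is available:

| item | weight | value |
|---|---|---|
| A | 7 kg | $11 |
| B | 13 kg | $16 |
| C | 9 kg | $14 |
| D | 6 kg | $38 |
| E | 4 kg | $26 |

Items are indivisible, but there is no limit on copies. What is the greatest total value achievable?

$324

Best value-per-unit is E at 26/4; filling with it alone gives 12×26 = 312.
Optimal mix: 1×D + 11×E → weight 50, value 324.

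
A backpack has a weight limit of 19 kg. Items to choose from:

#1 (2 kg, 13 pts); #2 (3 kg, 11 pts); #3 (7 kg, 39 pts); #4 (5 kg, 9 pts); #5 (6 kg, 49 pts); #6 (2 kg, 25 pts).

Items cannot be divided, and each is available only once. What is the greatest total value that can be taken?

126 pts

Check high-value combinations within 19 kg:
- #1+#3+#5+#6: weight 2+7+6+2=17, value 13+39+49+25=126
- #2+#3+#5+#6: weight 3+7+6+2=18, value 11+39+49+25=124
- #3+#5+#6: weight 7+6+2=15, value 39+49+25=113
Best: 126 pts.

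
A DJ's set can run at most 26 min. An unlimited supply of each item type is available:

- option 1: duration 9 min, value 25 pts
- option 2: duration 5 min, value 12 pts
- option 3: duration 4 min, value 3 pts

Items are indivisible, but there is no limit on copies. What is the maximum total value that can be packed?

Best value-per-unit is option 1 at 25/9; filling with it alone gives 2×25 = 50.
Optimal mix: 2×option 1 + 1×option 2 → duration 23, value 62.

62 pts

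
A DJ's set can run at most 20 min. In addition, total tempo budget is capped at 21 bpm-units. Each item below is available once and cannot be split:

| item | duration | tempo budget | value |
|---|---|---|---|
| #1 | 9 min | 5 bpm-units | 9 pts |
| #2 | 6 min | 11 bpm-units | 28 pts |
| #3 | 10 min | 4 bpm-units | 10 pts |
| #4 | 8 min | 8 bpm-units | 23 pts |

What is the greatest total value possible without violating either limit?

Feasible sets respecting both limits:
- #2+#4: duration 14, tempo budget 19, value 51
- #2+#3: duration 16, tempo budget 15, value 38
- #1+#2: duration 15, tempo budget 16, value 37
- #3+#4: duration 18, tempo budget 12, value 33
Best: 51 pts.

51 pts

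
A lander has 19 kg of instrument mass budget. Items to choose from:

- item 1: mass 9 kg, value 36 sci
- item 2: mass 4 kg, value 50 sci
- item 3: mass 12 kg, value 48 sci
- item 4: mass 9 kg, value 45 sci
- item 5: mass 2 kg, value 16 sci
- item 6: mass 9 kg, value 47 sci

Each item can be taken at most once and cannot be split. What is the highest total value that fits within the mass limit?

114 sci

Check high-value combinations within 19 kg:
- item 2+item 3+item 5: mass 4+12+2=18, value 50+48+16=114
- item 2+item 5+item 6: mass 4+2+9=15, value 50+16+47=113
- item 2+item 4+item 5: mass 4+9+2=15, value 50+45+16=111
Best: 114 sci.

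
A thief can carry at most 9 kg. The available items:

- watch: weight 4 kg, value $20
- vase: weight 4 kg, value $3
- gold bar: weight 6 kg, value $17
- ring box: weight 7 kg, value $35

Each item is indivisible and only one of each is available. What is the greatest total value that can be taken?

$35

Check high-value combinations within 9 kg:
- ring box: weight 7, value 35
- watch+vase: weight 4+4=8, value 20+3=23
- watch: weight 4, value 20
Best: $35.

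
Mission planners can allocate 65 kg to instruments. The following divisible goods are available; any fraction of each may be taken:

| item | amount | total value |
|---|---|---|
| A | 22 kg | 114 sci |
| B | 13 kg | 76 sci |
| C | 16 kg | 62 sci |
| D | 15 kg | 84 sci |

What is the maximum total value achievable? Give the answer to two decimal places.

Take in order of value per unit:
- B (76/13 per unit): all 13 → value 76, running total 76.00
- D (84/15 per unit): all 15 → value 84, running total 160.00
- A (114/22 per unit): all 22 → value 114, running total 274.00
- C (62/16 per unit): 15 of 16 → value 15×62/16 = 58.1250, running total 332.13
Total 332.13.

332.13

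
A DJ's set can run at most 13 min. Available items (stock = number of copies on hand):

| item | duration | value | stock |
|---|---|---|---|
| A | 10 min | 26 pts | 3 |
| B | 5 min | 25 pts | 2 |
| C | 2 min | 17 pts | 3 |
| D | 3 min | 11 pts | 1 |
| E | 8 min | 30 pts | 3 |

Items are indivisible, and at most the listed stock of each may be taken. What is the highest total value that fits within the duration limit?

76 pts

Top feasible selections:
- 1×B + 3×C: duration 11, value 76
- 1×B + 2×C + 1×D: duration 12, value 70
Best: 76 pts.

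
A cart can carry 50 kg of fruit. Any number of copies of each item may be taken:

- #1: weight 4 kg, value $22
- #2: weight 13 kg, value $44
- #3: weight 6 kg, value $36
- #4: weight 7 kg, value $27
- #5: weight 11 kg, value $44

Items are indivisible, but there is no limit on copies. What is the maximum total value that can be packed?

$296

Best value-per-unit is #3 at 36/6; filling with it alone gives 8×36 = 288.
Optimal mix: 2×#1 + 7×#3 → weight 50, value 296.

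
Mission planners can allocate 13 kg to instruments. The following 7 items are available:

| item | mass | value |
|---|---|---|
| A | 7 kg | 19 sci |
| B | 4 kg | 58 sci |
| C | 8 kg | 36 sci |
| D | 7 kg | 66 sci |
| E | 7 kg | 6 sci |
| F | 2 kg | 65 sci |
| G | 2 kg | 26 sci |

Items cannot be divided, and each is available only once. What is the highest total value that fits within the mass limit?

Check high-value combinations within 13 kg:
- B+D+F: mass 4+7+2=13, value 58+66+65=189
- D+F+G: mass 7+2+2=11, value 66+65+26=157
- B+D+G: mass 4+7+2=13, value 58+66+26=150
- B+F+G: mass 4+2+2=8, value 58+65+26=149
- A+B+F: mass 7+4+2=13, value 19+58+65=142
Best: 189 sci.

189 sci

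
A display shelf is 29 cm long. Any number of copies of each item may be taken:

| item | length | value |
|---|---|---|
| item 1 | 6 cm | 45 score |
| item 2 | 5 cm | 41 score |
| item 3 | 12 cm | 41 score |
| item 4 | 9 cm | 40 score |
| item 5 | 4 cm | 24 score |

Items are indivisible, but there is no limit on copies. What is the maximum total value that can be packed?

229 score

Best value-per-unit is item 2 at 41/5; filling with it alone gives 5×41 = 205.
Optimal mix: 5×item 2 + 1×item 5 → length 29, value 229.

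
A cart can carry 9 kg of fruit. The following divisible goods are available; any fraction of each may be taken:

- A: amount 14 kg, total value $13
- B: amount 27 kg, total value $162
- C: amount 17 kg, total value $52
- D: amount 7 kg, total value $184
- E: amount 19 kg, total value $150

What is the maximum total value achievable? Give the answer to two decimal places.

199.79

Take in order of value per unit:
- D (184/7 per unit): all 7 → value 184, running total 184.00
- E (150/19 per unit): 2 of 19 → value 2×150/19 = 15.7895, running total 199.79
Total 199.79.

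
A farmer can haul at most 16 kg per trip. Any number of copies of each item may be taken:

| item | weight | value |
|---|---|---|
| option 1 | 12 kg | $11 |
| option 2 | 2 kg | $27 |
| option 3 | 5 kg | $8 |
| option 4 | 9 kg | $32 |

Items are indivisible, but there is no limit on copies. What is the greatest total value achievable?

Best value-per-unit is option 2 at 27/2, and filling with it alone uses weight 8×2=16. No mix of the others beats 8×27 = 216.

$216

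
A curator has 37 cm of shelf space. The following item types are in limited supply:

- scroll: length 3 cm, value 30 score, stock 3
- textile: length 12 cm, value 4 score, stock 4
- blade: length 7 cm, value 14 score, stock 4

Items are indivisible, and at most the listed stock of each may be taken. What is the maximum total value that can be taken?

Best selections within length 37 and stock limits:
- 3×scroll + 4×blade: length 37, value 146
- 3×scroll + 3×blade: length 30, value 132
- 3×scroll + 1×textile + 2×blade: length 35, value 122
- 3×scroll + 2×blade: length 23, value 118
Best: 146 score.

146 score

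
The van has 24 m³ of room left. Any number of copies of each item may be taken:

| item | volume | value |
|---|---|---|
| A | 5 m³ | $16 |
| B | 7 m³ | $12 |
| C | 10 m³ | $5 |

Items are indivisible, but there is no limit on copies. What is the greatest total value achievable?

Best value-per-unit is A at 16/5, and filling with it alone uses volume 4×5=20. No mix of the others beats 4×16 = 64.

$64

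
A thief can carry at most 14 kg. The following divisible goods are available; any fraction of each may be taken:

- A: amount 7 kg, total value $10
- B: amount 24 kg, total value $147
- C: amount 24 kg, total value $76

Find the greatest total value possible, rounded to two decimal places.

85.75

Take in order of value per unit:
- B (147/24 per unit): 14 of 24 → value 14×147/24 = 85.7500, running total 85.75
Total 85.75.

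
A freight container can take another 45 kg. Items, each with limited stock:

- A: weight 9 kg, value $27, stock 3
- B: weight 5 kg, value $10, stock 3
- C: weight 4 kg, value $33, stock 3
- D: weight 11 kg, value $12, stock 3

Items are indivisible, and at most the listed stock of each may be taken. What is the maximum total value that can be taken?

$190

Top feasible selections:
- 3×A + 1×B + 3×C: weight 44, value 190
- 2×A + 3×B + 3×C: weight 45, value 183
- 3×A + 3×C: weight 39, value 180
Best: $190.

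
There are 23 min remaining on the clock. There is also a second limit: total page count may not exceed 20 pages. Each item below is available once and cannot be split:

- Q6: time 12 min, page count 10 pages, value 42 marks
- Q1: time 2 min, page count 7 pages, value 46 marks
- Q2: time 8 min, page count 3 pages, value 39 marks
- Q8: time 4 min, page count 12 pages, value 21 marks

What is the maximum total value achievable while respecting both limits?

127 marks

Feasible sets respecting both limits:
- Q6+Q1+Q2: time 22, page count 20, value 127
- Q6+Q1: time 14, page count 17, value 88
- Q1+Q2: time 10, page count 10, value 85
- Q6+Q2: time 20, page count 13, value 81
Best: 127 marks.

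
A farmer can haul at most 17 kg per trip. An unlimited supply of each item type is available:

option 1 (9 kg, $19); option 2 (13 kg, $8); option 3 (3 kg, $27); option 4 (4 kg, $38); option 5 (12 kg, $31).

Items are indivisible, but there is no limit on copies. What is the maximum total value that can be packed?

Best value-per-unit is option 4 at 38/4; filling with it alone gives 4×38 = 152.
Optimal mix: 3×option 3 + 2×option 4 → weight 17, value 157.

$157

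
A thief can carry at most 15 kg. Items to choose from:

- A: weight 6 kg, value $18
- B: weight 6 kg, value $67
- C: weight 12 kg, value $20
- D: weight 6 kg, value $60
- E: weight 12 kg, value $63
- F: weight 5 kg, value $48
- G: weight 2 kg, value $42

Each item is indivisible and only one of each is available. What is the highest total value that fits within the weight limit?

$169

Check high-value combinations within 15 kg:
- B+D+G: weight 6+6+2=14, value 67+60+42=169
- B+F+G: weight 6+5+2=13, value 67+48+42=157
- D+F+G: weight 6+5+2=13, value 60+48+42=150
- B+D: weight 6+6=12, value 67+60=127
- A+B+G: weight 6+6+2=14, value 18+67+42=127
Best: $169.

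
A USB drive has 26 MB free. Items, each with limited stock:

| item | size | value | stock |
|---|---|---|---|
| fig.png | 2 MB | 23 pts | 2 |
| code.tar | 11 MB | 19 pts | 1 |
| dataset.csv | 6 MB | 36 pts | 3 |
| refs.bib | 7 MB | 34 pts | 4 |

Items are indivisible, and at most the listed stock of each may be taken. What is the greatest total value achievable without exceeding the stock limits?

154 pts

Top feasible selections:
- 2×fig.png + 3×dataset.csv: size 22, value 154
- 2×fig.png + 2×dataset.csv + 1×refs.bib: size 23, value 152
- 2×fig.png + 1×dataset.csv + 2×refs.bib: size 24, value 150
Best: 154 pts.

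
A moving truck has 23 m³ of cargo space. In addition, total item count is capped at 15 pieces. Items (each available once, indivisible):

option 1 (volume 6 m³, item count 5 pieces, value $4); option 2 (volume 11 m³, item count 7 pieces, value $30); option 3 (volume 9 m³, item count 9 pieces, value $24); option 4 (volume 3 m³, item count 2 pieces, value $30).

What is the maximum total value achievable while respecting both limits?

$64

Feasible sets respecting both limits:
- option 1+option 2+option 4: volume 20, item count 14, value 64
- option 2+option 4: volume 14, item count 9, value 60
- option 3+option 4: volume 12, item count 11, value 54
- option 1+option 2: volume 17, item count 12, value 34
Best: $64.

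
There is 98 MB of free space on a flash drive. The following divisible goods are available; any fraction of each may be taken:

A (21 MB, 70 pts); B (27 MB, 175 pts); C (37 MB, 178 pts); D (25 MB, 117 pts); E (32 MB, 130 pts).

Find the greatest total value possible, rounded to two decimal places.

Take in order of value per unit:
- B (175/27 per unit): all 27 → value 175, running total 175.00
- C (178/37 per unit): all 37 → value 178, running total 353.00
- D (117/25 per unit): all 25 → value 117, running total 470.00
- E (130/32 per unit): 9 of 32 → value 9×130/32 = 36.5625, running total 506.56
Total 506.56.

506.56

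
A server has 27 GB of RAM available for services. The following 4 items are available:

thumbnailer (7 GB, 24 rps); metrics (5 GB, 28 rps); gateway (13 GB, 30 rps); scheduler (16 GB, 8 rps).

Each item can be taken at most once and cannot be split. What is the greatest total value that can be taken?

82 rps

Check high-value combinations within 27 GB:
- thumbnailer+metrics+gateway: memory 7+5+13=25, value 24+28+30=82
- metrics+gateway: memory 5+13=18, value 28+30=58
- thumbnailer+gateway: memory 7+13=20, value 24+30=54
- thumbnailer+metrics: memory 7+5=12, value 24+28=52
- metrics+scheduler: memory 5+16=21, value 28+8=36
Best: 82 rps.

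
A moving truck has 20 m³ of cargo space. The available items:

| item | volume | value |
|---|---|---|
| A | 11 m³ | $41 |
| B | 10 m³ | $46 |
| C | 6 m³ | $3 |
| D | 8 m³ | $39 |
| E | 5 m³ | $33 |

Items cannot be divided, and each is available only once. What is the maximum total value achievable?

$85

Check high-value combinations within 20 m³:
- B+D: volume 10+8=18, value 46+39=85
- A+D: volume 11+8=19, value 41+39=80
- B+E: volume 10+5=15, value 46+33=79
- C+D+E: volume 6+8+5=19, value 3+39+33=75
- A+E: volume 11+5=16, value 41+33=74
Best: $85.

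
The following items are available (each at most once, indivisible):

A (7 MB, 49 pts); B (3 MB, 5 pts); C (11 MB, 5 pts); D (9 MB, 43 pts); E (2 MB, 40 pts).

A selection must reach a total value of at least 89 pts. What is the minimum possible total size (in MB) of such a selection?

Subsets with value ≥ 89, sorted by total size:
- A+E: size 9, value 89
- A+B+E: size 12, value 94
- A+D: size 16, value 92
- A+D+E: size 18, value 132
Minimum size: 9 MB.

9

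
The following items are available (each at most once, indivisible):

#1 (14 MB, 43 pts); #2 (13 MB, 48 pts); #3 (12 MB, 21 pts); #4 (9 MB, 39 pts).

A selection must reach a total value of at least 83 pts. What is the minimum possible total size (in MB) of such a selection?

Subsets with value ≥ 83, sorted by total size:
- #2+#4: size 22, value 87
- #1+#2: size 27, value 91
Minimum size: 22 MB.

22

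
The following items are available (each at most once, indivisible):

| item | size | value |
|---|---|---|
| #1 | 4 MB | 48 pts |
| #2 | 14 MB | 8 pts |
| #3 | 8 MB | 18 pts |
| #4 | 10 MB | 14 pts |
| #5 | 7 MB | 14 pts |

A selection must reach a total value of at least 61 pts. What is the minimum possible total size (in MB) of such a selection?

Subsets with value ≥ 61, sorted by total size:
- #1+#5: size 11, value 62
- #1+#3: size 12, value 66
- #1+#4: size 14, value 62
Minimum size: 11 MB.

11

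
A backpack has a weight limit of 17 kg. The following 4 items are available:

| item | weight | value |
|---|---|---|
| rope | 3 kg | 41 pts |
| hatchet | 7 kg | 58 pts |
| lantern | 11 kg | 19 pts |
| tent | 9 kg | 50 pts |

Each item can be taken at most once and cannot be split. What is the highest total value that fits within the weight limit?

Check high-value combinations within 17 kg:
- hatchet+tent: weight 7+9=16, value 58+50=108
- rope+hatchet: weight 3+7=10, value 41+58=99
- rope+tent: weight 3+9=12, value 41+50=91
Best: 108 pts.

108 pts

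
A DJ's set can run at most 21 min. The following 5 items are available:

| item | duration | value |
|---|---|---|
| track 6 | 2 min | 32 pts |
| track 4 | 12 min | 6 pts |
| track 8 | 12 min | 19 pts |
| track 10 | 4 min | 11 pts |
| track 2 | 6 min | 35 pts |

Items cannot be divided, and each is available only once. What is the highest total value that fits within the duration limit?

86 pts

Check high-value combinations within 21 min:
- track 6+track 8+track 2: duration 2+12+6=20, value 32+19+35=86
- track 6+track 10+track 2: duration 2+4+6=12, value 32+11+35=78
- track 6+track 4+track 2: duration 2+12+6=20, value 32+6+35=73
- track 6+track 2: duration 2+6=8, value 32+35=67
Best: 86 pts.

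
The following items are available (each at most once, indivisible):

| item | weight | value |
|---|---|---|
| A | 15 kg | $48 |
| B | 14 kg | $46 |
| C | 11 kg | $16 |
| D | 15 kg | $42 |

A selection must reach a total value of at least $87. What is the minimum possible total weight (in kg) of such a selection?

Subsets with value ≥ 87, sorted by total weight:
- A+B: weight 29, value 94
- B+D: weight 29, value 88
Minimum weight: 29 kg.

29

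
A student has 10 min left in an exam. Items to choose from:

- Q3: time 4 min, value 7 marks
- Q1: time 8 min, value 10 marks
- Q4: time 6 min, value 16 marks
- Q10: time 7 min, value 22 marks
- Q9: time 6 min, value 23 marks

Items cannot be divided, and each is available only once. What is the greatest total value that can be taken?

30 marks

Check high-value combinations within 10 min:
- Q3+Q9: time 4+6=10, value 7+23=30
- Q9: time 6, value 23
- Q3+Q4: time 4+6=10, value 7+16=23
- Q10: time 7, value 22
Best: 30 marks.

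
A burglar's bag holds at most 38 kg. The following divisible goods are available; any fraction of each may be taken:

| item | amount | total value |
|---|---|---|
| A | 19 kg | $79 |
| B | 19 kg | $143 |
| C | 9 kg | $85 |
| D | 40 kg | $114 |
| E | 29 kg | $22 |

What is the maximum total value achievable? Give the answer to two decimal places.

269.58

Take in order of value per unit:
- C (85/9 per unit): all 9 → value 85, running total 85.00
- B (143/19 per unit): all 19 → value 143, running total 228.00
- A (79/19 per unit): 10 of 19 → value 10×79/19 = 41.5789, running total 269.58
Total 269.58.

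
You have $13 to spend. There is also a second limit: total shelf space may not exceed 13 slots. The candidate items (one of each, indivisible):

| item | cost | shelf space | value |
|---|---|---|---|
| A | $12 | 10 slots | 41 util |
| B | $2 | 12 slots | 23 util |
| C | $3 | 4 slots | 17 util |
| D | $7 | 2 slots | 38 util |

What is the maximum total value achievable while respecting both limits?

Feasible sets respecting both limits:
- C+D: cost 10, shelf space 6, value 55
- A: cost 12, shelf space 10, value 41
- D: cost 7, shelf space 2, value 38
Best: 55 util.

55 util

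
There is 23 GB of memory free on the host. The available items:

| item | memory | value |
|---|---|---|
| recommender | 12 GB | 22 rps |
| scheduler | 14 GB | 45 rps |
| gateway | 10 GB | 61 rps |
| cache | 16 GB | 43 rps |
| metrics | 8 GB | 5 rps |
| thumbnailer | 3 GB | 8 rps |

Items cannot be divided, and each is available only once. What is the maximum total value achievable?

Check high-value combinations within 23 GB:
- recommender+gateway: memory 12+10=22, value 22+61=83
- gateway+metrics+thumbnailer: memory 10+8+3=21, value 61+5+8=74
- gateway+thumbnailer: memory 10+3=13, value 61+8=69
Best: 83 rps.

83 rps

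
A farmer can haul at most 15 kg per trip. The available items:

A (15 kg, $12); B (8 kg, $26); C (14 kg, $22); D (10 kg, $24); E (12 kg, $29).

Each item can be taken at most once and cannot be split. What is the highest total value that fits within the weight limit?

$29

Check high-value combinations within 15 kg:
- E: weight 12, value 29
- B: weight 8, value 26
- D: weight 10, value 24
- C: weight 14, value 22
Best: $29.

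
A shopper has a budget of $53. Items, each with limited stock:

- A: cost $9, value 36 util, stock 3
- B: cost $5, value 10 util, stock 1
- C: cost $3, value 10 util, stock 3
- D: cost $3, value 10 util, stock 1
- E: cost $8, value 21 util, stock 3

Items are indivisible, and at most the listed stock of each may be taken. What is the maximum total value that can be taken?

180 util

Top feasible selections:
- 3×A + 2×C + 1×D + 2×E: cost 52, value 180
- 3×A + 3×C + 2×E: cost 52, value 180
Best: 180 util.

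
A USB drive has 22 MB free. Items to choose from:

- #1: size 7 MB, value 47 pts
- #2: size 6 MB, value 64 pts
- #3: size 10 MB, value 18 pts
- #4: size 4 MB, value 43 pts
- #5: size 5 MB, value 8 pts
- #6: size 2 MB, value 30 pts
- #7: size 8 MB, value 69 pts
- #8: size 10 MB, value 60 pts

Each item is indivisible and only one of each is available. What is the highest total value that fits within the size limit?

206 pts

Check high-value combinations within 22 MB:
- #2+#4+#6+#7: size 6+4+2+8=20, value 64+43+30+69=206
- #2+#4+#6+#8: size 6+4+2+10=22, value 64+43+30+60=197
- #1+#4+#6+#7: size 7+4+2+8=21, value 47+43+30+69=189
Best: 206 pts.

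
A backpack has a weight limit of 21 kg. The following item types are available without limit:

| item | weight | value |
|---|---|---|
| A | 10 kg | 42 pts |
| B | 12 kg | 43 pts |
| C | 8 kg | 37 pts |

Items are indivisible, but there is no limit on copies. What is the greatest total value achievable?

Best value-per-unit is C at 37/8; filling with it alone gives 2×37 = 74.
Optimal mix: 2×A → weight 20, value 84.

84 pts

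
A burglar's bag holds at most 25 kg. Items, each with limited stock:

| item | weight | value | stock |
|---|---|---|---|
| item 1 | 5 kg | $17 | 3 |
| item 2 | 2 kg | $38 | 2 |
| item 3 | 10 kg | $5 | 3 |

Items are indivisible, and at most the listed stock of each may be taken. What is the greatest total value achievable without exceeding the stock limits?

Top feasible selections:
- 3×item 1 + 2×item 2: weight 19, value 127
- 2×item 1 + 2×item 2 + 1×item 3: weight 24, value 115
- 2×item 1 + 2×item 2: weight 14, value 110
- 1×item 1 + 2×item 2 + 1×item 3: weight 19, value 98
Best: $127.

$127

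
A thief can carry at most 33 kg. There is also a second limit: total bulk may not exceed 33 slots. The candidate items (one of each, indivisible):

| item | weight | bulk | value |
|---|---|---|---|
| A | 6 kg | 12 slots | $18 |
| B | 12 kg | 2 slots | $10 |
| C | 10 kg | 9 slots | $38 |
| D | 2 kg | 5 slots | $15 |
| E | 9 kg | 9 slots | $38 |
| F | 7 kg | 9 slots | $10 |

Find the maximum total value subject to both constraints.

$101

Feasible sets respecting both limits:
- B+C+D+E: weight 33, bulk 25, value 101
- C+D+E+F: weight 28, bulk 32, value 101
- A+C+E: weight 25, bulk 30, value 94
- C+D+E: weight 21, bulk 23, value 91
Best: $101.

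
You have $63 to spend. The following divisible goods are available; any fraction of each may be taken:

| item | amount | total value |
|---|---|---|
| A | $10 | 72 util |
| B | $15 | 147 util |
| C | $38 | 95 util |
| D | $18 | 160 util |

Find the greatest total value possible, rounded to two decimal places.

Take in order of value per unit:
- B (147/15 per unit): all 15 → value 147, running total 147.00
- D (160/18 per unit): all 18 → value 160, running total 307.00
- A (72/10 per unit): all 10 → value 72, running total 379.00
- C (95/38 per unit): 20 of 38 → value 20×95/38 = 50.0000, running total 429.00
Total 429.00.

429.00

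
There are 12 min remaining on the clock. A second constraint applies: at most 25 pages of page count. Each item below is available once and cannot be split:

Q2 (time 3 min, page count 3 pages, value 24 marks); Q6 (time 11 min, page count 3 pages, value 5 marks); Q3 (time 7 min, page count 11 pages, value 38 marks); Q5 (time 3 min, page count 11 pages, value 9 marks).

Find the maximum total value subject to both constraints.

62 marks

Feasible sets respecting both limits:
- Q2+Q3: time 10, page count 14, value 62
- Q3+Q5: time 10, page count 22, value 47
- Q3: time 7, page count 11, value 38
- Q2+Q5: time 6, page count 14, value 33
Best: 62 marks.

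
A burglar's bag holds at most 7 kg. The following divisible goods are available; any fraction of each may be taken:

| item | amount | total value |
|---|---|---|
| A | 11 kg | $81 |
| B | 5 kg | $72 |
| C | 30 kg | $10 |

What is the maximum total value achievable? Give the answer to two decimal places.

Take in order of value per unit:
- B (72/5 per unit): all 5 → value 72, running total 72.00
- A (81/11 per unit): 2 of 11 → value 2×81/11 = 14.7273, running total 86.73
Total 86.73.

86.73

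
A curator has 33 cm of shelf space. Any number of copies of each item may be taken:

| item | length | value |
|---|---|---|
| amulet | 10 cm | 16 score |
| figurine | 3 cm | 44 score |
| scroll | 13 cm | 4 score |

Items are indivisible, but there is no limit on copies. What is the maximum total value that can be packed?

484 score

Best value-per-unit is figurine at 44/3, and filling with it alone uses length 11×3=33. No mix of the others beats 11×44 = 484.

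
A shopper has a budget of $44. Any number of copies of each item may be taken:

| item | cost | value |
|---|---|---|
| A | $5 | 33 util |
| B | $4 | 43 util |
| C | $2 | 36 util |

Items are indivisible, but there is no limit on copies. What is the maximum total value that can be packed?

Best value-per-unit is C at 36/2, and filling with it alone uses cost 22×2=44. No mix of the others beats 22×36 = 792.

792 util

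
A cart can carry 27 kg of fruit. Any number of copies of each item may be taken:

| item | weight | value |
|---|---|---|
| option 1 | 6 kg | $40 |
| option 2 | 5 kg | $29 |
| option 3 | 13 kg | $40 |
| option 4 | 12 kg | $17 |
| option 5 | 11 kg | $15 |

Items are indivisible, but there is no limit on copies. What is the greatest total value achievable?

Best value-per-unit is option 1 at 40/6; filling with it alone gives 4×40 = 160.
Optimal mix: 2×option 1 + 3×option 2 → weight 27, value 167.

$167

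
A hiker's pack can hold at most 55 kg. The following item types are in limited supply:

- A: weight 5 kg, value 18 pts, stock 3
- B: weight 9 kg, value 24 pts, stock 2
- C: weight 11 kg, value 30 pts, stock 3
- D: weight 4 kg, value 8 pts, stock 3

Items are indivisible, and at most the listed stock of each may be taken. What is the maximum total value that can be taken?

162 pts

Top feasible selections:
- 3×A + 2×B + 2×C: weight 55, value 162
- 3×A + 1×B + 2×C + 2×D: weight 54, value 154
Best: 162 pts.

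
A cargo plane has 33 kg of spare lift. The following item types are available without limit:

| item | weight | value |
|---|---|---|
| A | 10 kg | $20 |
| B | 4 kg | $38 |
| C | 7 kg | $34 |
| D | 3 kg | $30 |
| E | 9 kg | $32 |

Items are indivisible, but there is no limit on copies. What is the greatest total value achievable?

Best value-per-unit is D at 30/3, and filling with it alone uses weight 11×3=33. No mix of the others beats 11×30 = 330.

$330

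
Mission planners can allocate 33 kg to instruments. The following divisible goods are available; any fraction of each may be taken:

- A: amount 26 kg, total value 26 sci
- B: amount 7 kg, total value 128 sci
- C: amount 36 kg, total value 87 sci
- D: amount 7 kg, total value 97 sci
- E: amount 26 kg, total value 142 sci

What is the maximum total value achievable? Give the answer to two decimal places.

Take in order of value per unit:
- B (128/7 per unit): all 7 → value 128, running total 128.00
- D (97/7 per unit): all 7 → value 97, running total 225.00
- E (142/26 per unit): 19 of 26 → value 19×142/26 = 103.7692, running total 328.77
Total 328.77.

328.77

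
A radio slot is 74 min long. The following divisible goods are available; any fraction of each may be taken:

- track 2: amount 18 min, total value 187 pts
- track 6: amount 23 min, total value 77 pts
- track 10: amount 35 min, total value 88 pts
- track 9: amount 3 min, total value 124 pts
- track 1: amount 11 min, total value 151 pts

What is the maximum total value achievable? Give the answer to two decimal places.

Take in order of value per unit:
- track 9 (124/3 per unit): all 3 → value 124, running total 124.00
- track 1 (151/11 per unit): all 11 → value 151, running total 275.00
- track 2 (187/18 per unit): all 18 → value 187, running total 462.00
- track 6 (77/23 per unit): all 23 → value 77, running total 539.00
- track 10 (88/35 per unit): 19 of 35 → value 19×88/35 = 47.7714, running total 586.77
Total 586.77.

586.77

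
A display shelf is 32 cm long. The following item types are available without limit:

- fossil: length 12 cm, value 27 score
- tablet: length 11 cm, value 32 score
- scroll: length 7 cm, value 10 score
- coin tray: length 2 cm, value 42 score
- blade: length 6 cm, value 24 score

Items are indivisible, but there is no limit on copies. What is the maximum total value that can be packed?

Best value-per-unit is coin tray at 42/2, and filling with it alone uses length 16×2=32. No mix of the others beats 16×42 = 672.

672 score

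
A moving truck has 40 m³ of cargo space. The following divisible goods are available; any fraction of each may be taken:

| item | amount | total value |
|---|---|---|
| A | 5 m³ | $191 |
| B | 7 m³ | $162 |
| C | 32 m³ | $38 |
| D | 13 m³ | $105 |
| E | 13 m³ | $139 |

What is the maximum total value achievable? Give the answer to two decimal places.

599.38

Take in order of value per unit:
- A (191/5 per unit): all 5 → value 191, running total 191.00
- B (162/7 per unit): all 7 → value 162, running total 353.00
- E (139/13 per unit): all 13 → value 139, running total 492.00
- D (105/13 per unit): all 13 → value 105, running total 597.00
- C (38/32 per unit): 2 of 32 → value 2×38/32 = 2.3750, running total 599.38
Total 599.38.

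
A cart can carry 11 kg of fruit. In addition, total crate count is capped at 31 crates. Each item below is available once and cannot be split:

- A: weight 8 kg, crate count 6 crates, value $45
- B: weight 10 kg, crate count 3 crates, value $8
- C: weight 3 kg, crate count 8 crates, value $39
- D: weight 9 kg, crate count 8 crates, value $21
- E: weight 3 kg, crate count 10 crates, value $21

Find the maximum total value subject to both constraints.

$84

Feasible sets respecting both limits:
- A+C: weight 11, crate count 14, value 84
- A+E: weight 11, crate count 16, value 66
- C+E: weight 6, crate count 18, value 60
- A: weight 8, crate count 6, value 45
Best: $84.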